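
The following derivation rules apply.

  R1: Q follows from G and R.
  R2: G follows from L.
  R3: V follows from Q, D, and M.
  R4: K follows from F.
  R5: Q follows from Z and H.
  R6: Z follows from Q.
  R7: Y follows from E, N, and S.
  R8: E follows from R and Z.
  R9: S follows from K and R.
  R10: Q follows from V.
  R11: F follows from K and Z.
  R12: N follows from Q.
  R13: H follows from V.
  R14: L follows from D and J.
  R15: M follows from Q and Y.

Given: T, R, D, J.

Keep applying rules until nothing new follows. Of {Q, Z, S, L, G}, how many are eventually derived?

4

D and J hold, so L follows (R14).
L holds, so G follows (R2).
G and R hold, so Q follows (R1).
From Q, R6 gives Z.
Q: reached.
Z: reached.
S would need K and R (R9), but K is never established.
L: reached.
G: reached.
Reached: Q, Z, L, and G — 4 of the 5.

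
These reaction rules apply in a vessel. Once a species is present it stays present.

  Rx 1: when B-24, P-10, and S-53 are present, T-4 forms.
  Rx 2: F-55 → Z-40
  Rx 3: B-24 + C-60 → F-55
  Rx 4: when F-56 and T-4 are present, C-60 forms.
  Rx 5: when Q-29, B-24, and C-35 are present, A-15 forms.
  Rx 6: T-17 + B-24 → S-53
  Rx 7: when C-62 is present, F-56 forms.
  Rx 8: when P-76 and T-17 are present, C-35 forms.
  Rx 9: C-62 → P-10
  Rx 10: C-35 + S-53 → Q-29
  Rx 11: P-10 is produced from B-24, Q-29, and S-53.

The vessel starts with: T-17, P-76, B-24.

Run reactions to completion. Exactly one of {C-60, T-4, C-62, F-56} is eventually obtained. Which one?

P-76 and T-17 present → C-35 forms (Rx 8).
T-17 and B-24 present → S-53 forms (Rx 6).
C-35 and S-53 present → Q-29 forms (Rx 10).
B-24, Q-29, and S-53 present → P-10 forms (Rx 11).
B-24, P-10, and S-53 present → T-4 forms (Rx 1).
F-56 would need C-62 (Rx 7), but C-62 never forms. No rule produces C-62, and it is not given. C-60 would need F-56 and T-4 (Rx 4), but F-56 never forms.

T-4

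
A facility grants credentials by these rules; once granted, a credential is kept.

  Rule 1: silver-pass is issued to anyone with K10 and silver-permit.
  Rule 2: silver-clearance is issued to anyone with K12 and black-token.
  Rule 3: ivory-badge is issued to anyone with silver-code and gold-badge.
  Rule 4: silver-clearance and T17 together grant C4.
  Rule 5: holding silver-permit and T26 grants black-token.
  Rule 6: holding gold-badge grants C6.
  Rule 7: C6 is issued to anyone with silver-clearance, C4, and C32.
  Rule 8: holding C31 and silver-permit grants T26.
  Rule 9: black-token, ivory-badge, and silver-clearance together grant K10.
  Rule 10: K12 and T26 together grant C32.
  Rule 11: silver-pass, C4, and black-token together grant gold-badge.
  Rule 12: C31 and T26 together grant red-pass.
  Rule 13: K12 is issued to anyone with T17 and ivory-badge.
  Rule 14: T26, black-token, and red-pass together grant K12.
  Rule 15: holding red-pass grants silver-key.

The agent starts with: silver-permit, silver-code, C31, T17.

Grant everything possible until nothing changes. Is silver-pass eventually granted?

No

silver-pass would need K10 and silver-permit (Rule 1), but K10 is never granted.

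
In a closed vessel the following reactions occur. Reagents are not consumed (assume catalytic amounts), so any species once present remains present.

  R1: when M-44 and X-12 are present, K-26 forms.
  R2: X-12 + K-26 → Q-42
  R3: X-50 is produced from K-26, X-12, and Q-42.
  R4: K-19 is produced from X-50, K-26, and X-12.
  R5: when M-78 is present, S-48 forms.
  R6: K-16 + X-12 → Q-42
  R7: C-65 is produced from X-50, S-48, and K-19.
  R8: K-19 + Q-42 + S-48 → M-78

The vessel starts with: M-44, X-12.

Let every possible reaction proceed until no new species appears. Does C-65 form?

No

C-65 would need X-50, S-48, and K-19 (R7), but S-48 never forms.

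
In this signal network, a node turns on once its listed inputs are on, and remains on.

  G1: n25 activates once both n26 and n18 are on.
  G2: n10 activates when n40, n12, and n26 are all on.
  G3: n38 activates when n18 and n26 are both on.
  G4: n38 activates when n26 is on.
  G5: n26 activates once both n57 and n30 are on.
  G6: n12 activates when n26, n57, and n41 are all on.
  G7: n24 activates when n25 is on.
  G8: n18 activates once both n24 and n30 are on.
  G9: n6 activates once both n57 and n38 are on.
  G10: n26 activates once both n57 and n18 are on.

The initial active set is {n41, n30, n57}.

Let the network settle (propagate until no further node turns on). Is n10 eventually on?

No

n10 would need n40, n12, and n26 (G2), but n40 never turns on.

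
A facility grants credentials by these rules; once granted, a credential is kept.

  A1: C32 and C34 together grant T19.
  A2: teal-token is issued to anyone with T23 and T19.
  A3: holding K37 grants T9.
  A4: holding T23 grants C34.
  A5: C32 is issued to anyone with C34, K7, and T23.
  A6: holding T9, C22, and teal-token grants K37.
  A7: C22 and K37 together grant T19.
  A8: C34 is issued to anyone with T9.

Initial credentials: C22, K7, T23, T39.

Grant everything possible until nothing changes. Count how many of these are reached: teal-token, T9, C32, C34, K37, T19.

4

Holding T23 grants C34 (A4).
Holding C34, K7, and T23 grants C32 (A5).
Holding C32 and C34 grants T19 (A1).
Holding T23 and T19 grants teal-token (A2).
teal-token: reached.
T9 would need K37 (A3), but K37 is never granted.
C32: reached.
C34: reached.
K37 would need T9, C22, and teal-token (A6), but T9 is never granted.
T19: reached.
Reached: teal-token, C32, C34, and T19 — 4 of the 6.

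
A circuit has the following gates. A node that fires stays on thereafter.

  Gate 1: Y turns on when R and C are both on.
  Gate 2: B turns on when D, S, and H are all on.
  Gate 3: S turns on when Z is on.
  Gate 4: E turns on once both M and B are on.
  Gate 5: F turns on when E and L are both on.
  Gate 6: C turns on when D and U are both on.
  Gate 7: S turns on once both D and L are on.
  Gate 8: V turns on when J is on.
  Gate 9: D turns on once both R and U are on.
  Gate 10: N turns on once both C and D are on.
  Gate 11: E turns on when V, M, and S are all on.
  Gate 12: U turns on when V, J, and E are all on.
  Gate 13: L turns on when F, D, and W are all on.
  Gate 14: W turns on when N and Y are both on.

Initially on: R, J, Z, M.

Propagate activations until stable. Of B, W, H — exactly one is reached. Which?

Gate 3: Z on → S on.
Gate 8: J on → V on.
V, M, and S are on, so E turns on (Gate 11).
Gate 12: V, J, and E on → U on.
Gate 9: R and U on → D on.
D and U are on, so C turns on (Gate 6).
Gate 1: R and C on → Y on.
C and D are on, so N turns on (Gate 10).
Gate 14: N and Y on → W on.
No rule produces H, and it is not given. B would need D, S, and H (Gate 2), but H never turns on.

W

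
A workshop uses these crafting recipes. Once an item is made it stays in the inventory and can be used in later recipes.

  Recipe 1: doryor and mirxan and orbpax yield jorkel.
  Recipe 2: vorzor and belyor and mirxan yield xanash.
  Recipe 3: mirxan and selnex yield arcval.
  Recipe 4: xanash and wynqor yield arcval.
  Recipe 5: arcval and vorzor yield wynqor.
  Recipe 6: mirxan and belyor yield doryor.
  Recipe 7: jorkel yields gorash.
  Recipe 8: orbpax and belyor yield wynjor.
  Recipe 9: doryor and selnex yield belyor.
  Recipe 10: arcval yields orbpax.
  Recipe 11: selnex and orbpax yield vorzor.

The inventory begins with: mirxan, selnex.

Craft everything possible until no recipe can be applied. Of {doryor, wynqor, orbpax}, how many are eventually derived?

mirxan and selnex → arcval (Recipe 3).
Using Recipe 10, arcval makes orbpax.
Using Recipe 11, selnex and orbpax make vorzor.
arcval and vorzor → wynqor (Recipe 5).
doryor would need mirxan and belyor (Recipe 6), but belyor is never obtained.
wynqor: reached.
orbpax: reached.
Reached: wynqor and orbpax — 2 of the 3.

2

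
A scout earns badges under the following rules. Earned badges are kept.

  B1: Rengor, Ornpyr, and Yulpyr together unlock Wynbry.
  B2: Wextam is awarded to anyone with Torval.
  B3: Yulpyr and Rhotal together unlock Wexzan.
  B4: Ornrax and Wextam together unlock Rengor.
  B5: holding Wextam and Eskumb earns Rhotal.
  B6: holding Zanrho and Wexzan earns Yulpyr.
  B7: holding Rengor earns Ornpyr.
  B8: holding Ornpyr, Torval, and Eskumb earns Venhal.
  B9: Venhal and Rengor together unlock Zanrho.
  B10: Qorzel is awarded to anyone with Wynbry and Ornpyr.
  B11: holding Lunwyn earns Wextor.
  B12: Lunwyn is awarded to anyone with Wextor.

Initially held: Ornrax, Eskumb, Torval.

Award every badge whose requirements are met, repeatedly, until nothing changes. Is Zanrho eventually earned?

With Torval, Wextam is earned (B2).
With Ornrax and Wextam, Rengor is earned (B4).
With Rengor, Ornpyr is earned (B7).
With Ornpyr, Torval, and Eskumb, Venhal is earned (B8).
With Venhal and Rengor, Zanrho is earned (B9).

Yes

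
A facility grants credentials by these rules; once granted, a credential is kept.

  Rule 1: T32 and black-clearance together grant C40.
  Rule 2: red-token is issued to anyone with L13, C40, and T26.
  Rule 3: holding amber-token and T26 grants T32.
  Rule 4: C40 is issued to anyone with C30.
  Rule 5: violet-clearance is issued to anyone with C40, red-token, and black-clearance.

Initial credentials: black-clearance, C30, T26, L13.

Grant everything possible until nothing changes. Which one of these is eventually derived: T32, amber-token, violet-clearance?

Holding C30 grants C40 (Rule 4).
Holding L13, C40, and T26 grants red-token (Rule 2).
Holding C40, red-token, and black-clearance grants violet-clearance (Rule 5).
No rule produces amber-token, and it is not given. T32 would need amber-token and T26 (Rule 3), but amber-token is never granted.

violet-clearance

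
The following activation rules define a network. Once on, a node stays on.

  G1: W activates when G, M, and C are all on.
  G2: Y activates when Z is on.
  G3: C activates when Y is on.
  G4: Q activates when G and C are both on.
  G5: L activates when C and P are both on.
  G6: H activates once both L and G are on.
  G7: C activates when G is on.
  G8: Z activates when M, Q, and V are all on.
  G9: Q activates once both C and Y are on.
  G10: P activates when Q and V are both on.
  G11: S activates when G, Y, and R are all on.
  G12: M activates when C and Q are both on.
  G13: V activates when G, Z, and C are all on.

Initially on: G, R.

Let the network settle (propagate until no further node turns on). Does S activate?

S would need G, Y, and R (G11), but Y never turns on.

No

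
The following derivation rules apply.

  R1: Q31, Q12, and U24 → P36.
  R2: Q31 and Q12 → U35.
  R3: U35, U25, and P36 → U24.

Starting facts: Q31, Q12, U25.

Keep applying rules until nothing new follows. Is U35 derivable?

Yes

From Q31 and Q12, R2 gives U35.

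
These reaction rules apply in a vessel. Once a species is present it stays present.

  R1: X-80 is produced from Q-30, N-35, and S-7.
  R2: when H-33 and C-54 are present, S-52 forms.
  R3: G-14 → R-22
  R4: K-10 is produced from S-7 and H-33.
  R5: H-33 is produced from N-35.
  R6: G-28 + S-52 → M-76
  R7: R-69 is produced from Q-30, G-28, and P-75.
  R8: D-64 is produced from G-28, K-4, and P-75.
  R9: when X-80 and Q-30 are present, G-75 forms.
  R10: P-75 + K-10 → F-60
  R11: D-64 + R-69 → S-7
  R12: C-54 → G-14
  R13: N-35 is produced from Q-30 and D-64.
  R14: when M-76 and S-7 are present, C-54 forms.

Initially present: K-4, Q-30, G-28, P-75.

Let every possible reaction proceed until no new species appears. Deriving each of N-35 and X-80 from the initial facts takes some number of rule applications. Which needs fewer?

N-35

N-35: G-28, K-4, and P-75 present → D-64 forms (R8). Q-30 and D-64 present → N-35 forms (R13). [2 rule applications]
X-80: Q-30, G-28, and P-75 present → R-69 forms (R7). G-28, K-4, and P-75 present → D-64 forms (R8). D-64 and R-69 present → S-7 forms (R11). Q-30 and D-64 present → N-35 forms (R13). Q-30, N-35, and S-7 present → X-80 forms (R1). [5 rule applications]
N-35 needs fewer.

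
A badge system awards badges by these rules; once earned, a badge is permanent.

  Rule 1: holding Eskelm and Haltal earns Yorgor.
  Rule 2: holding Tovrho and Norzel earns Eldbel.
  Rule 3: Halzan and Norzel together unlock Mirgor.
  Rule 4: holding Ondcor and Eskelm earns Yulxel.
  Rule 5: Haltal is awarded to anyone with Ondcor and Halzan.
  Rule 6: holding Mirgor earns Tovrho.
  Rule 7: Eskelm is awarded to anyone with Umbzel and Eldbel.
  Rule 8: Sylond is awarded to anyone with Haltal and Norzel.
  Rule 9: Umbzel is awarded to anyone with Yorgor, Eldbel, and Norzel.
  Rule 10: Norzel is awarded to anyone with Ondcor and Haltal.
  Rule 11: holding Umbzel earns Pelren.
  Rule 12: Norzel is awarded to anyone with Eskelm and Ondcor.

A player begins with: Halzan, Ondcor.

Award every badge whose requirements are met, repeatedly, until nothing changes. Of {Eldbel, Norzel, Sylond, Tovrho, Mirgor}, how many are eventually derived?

With Ondcor and Halzan, Haltal is earned (Rule 5).
With Ondcor and Haltal, Norzel is earned (Rule 10).
With Haltal and Norzel, Sylond is earned (Rule 8).
With Halzan and Norzel, Mirgor is earned (Rule 3).
With Mirgor, Tovrho is earned (Rule 6).
With Tovrho and Norzel, Eldbel is earned (Rule 2).
Eldbel: reached.
Norzel: reached.
Sylond: reached.
Tovrho: reached.
Mirgor: reached.
All 5 are reached.

5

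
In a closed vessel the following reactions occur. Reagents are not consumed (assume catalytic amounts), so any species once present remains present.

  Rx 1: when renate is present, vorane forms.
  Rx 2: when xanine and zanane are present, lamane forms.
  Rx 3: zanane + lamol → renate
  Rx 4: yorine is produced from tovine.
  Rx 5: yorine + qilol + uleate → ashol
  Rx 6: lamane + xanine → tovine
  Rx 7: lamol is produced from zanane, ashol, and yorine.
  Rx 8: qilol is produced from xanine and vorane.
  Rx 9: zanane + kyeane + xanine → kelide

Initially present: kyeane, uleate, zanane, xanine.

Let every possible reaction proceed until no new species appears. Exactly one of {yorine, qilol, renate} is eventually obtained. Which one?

xanine and zanane present → lamane forms (Rx 2).
lamane and xanine present → tovine forms (Rx 6).
tovine present → yorine forms (Rx 4).
qilol would need xanine and vorane (Rx 8), but vorane never forms. renate would need zanane and lamol (Rx 3), but lamol never forms.

yorine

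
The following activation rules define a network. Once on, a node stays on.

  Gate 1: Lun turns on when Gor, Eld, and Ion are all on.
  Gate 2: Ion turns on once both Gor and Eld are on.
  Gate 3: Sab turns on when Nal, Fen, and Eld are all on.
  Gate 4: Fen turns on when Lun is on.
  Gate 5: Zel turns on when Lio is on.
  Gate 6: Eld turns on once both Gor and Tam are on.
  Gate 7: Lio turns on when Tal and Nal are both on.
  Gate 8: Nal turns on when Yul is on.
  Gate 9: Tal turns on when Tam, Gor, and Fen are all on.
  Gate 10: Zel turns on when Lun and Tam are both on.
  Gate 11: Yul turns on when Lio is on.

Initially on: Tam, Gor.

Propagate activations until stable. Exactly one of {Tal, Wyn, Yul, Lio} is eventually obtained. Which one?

Gate 6: Gor and Tam on → Eld on.
Gor and Eld are on, so Ion turns on (Gate 2).
Gor, Eld, and Ion are on, so Lun turns on (Gate 1).
Lun is on, so Fen turns on (Gate 4).
Tam, Gor, and Fen are on, so Tal turns on (Gate 9).
Yul would need Lio (Gate 11), but Lio never turns on. No rule produces Wyn, and it is not given. Lio would need Tal and Nal (Gate 7), but Nal never turns on.

Tal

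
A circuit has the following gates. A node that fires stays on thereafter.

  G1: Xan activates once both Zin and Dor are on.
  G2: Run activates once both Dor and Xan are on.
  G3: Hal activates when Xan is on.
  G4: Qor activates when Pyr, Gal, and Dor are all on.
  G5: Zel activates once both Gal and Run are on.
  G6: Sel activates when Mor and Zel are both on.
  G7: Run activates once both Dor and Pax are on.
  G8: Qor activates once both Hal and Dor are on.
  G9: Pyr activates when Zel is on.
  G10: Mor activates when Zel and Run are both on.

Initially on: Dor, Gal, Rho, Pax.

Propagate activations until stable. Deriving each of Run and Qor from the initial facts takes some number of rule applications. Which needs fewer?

Run

Run: Dor and Pax are on, so Run activates (G7). [1 rule application]
Qor: Dor and Pax are on, so Run activates (G7). Gal and Run are on, so Zel activates (G5). G9: Zel on → Pyr on. Pyr, Gal, and Dor are on, so Qor activates (G4). [4 rule applications]
Run needs fewer.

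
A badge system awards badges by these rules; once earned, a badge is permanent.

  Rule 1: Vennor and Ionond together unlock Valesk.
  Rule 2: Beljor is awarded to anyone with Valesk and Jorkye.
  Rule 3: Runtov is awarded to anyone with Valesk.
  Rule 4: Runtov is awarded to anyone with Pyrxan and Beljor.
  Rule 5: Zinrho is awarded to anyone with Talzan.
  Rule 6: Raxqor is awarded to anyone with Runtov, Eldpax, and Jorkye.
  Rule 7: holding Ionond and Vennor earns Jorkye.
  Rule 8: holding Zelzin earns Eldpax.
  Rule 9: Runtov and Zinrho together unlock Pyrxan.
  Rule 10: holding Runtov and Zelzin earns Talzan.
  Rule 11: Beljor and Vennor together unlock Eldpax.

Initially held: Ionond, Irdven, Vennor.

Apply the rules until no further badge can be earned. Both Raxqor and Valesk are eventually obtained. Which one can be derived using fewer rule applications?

Valesk

Valesk: With Vennor and Ionond, Valesk is earned (Rule 1). [1 rule application]
Raxqor: With Ionond and Vennor, Jorkye is earned (Rule 7). With Vennor and Ionond, Valesk is earned (Rule 1). With Valesk, Runtov is earned (Rule 3). With Valesk and Jorkye, Beljor is earned (Rule 2). With Beljor and Vennor, Eldpax is earned (Rule 11). With Runtov, Eldpax, and Jorkye, Raxqor is earned (Rule 6). [6 rule applications]
Valesk needs fewer.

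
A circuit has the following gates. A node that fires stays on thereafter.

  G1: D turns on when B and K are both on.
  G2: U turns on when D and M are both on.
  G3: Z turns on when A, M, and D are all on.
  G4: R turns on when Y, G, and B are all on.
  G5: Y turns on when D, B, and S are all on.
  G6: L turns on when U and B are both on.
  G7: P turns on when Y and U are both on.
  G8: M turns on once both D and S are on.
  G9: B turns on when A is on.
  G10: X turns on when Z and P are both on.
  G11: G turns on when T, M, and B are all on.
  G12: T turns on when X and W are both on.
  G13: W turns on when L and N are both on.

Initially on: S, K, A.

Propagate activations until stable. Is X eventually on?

A is on, so B turns on (G9).
G1: B and K on → D on.
D, B, and S are on, so Y turns on (G5).
G8: D and S on → M on.
G2: D and M on → U on.
G3: A, M, and D on → Z on.
G7: Y and U on → P on.
Z and P are on, so X turns on (G10).

Yes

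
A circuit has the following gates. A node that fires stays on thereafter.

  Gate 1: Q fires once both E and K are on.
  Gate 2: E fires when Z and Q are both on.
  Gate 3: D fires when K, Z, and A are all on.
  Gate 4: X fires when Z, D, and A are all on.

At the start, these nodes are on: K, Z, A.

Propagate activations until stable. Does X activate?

Gate 3: K, Z, and A on → D on.
Z, D, and A are on, so X fires (Gate 4).

Yes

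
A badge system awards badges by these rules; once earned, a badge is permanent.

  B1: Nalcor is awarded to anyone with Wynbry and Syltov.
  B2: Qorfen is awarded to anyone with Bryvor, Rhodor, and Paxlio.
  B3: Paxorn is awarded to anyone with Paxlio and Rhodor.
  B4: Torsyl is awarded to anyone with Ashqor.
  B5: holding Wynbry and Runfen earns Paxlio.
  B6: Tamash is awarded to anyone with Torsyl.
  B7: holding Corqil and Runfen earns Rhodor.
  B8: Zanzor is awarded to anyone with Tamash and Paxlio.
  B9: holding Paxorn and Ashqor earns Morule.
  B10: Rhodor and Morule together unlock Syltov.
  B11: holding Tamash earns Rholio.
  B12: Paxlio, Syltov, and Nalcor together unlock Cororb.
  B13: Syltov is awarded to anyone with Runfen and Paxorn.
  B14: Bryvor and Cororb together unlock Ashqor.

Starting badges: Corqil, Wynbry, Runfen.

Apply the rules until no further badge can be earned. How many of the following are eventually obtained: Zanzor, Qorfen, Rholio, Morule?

0

Zanzor would need Tamash and Paxlio (B8), but Tamash is never earned.
Qorfen would need Bryvor, Rhodor, and Paxlio (B2), but Bryvor is never earned.
Rholio would need Tamash (B11), but Tamash is never earned.
Morule would need Paxorn and Ashqor (B9), but Ashqor is never earned.
None of the 4 are reached.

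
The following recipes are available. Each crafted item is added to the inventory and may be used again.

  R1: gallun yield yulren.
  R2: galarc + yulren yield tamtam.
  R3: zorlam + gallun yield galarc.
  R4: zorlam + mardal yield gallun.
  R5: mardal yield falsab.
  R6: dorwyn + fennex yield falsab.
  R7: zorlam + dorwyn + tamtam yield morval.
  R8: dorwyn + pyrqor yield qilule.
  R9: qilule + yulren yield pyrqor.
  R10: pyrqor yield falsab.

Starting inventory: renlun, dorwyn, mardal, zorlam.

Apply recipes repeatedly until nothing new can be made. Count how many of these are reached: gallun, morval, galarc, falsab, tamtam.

mardal → falsab (R5).
Using R4, zorlam and mardal make gallun.
gallun → yulren (R1).
zorlam + gallun → galarc (R3).
Using R2, galarc and yulren make tamtam.
Using R7, zorlam, dorwyn, and tamtam make morval.
gallun: reached.
morval: reached.
galarc: reached.
falsab: reached.
tamtam: reached.
All 5 are reached.

5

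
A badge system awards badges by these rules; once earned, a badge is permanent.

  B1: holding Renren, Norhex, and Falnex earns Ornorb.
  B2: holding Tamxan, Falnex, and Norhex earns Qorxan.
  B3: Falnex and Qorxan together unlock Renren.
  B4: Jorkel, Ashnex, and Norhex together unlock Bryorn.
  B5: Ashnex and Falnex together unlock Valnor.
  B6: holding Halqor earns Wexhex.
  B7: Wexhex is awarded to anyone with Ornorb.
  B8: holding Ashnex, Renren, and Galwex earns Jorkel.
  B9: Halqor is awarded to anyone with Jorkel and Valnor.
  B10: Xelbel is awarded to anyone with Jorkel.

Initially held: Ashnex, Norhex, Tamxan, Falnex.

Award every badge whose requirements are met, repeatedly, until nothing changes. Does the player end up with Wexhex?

With Tamxan, Falnex, and Norhex, Qorxan is earned (B2).
With Falnex and Qorxan, Renren is earned (B3).
With Renren, Norhex, and Falnex, Ornorb is earned (B1).
With Ornorb, Wexhex is earned (B7).

Yes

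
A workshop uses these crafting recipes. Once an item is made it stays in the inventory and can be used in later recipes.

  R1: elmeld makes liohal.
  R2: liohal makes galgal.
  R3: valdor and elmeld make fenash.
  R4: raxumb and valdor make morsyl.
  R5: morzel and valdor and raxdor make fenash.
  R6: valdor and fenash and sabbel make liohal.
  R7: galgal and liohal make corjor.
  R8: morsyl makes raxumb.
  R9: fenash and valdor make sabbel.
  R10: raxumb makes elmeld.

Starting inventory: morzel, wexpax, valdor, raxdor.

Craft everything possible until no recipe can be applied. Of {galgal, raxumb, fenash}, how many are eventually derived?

2

Using R5, morzel, valdor, and raxdor make fenash.
Using R9, fenash and valdor make sabbel.
valdor and fenash and sabbel → liohal (R6).
liohal → galgal (R2).
galgal: reached.
raxumb would need morsyl (R8), but morsyl is never obtained.
fenash: reached.
Reached: galgal and fenash — 2 of the 3.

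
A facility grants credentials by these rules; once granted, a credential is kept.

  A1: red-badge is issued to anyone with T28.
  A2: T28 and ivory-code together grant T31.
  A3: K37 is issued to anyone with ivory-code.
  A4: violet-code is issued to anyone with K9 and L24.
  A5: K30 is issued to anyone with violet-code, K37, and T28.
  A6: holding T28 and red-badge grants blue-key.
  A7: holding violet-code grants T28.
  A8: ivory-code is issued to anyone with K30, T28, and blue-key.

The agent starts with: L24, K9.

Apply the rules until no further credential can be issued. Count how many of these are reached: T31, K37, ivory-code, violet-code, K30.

Holding K9 and L24 grants violet-code (A4).
T31 would need T28 and ivory-code (A2), but ivory-code is never granted.
K37 would need ivory-code (A3), but ivory-code is never granted.
ivory-code would need K30, T28, and blue-key (A8), but K30 is never granted.
violet-code: reached.
K30 would need violet-code, K37, and T28 (A5), but K37 is never granted.
Reached: violet-code — 1 of the 5.

1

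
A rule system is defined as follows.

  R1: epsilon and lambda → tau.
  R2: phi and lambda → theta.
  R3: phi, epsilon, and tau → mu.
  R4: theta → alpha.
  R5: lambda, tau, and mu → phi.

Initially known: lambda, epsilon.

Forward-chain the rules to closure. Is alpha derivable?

No

alpha would need theta (R4), but theta is never established.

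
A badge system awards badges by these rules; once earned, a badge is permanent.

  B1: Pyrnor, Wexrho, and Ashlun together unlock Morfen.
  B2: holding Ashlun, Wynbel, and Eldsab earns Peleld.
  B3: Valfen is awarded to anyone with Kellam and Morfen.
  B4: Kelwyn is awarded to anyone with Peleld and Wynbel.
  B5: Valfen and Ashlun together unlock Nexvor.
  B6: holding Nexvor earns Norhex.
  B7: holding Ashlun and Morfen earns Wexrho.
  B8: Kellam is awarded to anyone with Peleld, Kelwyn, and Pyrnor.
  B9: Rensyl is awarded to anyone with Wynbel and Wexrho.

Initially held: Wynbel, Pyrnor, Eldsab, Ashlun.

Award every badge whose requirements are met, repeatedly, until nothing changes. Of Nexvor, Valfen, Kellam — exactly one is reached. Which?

Kellam

With Ashlun, Wynbel, and Eldsab, Peleld is earned (B2).
With Peleld and Wynbel, Kelwyn is earned (B4).
With Peleld, Kelwyn, and Pyrnor, Kellam is earned (B8).
Nexvor would need Valfen and Ashlun (B5), but Valfen is never earned. Valfen would need Kellam and Morfen (B3), but Morfen is never earned.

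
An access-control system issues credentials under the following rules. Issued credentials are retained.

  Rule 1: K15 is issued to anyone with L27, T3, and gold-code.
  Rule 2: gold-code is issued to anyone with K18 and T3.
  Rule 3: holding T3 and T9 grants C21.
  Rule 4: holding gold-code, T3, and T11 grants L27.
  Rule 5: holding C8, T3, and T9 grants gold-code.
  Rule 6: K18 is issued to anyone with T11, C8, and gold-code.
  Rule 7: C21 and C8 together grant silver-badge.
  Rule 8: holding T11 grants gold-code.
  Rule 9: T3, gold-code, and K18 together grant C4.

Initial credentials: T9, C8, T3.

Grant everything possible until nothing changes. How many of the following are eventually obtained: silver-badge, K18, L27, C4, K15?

Holding T3 and T9 grants C21 (Rule 3).
Holding C21 and C8 grants silver-badge (Rule 7).
silver-badge: reached.
K18 would need T11, C8, and gold-code (Rule 6), but T11 is never granted.
L27 would need gold-code, T3, and T11 (Rule 4), but T11 is never granted.
C4 would need T3, gold-code, and K18 (Rule 9), but K18 is never granted.
K15 would need L27, T3, and gold-code (Rule 1), but L27 is never granted.
Reached: silver-badge — 1 of the 5.

1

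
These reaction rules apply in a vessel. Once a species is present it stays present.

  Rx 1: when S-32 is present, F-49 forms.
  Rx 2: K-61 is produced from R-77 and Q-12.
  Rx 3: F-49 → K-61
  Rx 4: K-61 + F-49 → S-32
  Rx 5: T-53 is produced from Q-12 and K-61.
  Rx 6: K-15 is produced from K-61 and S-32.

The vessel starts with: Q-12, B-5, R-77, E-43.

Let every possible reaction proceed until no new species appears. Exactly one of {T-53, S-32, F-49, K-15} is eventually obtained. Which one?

R-77 and Q-12 present → K-61 forms (Rx 2).
Q-12 and K-61 present → T-53 forms (Rx 5).
S-32 would need K-61 and F-49 (Rx 4), but F-49 never forms. F-49 would need S-32 (Rx 1), but S-32 never forms. K-15 would need K-61 and S-32 (Rx 6), but S-32 never forms.

T-53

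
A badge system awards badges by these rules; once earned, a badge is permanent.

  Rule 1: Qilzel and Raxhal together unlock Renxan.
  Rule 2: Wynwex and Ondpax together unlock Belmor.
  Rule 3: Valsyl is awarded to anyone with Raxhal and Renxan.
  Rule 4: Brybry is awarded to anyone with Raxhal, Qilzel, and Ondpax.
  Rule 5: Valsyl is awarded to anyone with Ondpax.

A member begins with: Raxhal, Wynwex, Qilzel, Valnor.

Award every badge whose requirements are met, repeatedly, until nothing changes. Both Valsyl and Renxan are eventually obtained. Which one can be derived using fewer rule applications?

Renxan: With Qilzel and Raxhal, Renxan is earned (Rule 1). [1 rule application]
Valsyl: With Qilzel and Raxhal, Renxan is earned (Rule 1). With Raxhal and Renxan, Valsyl is earned (Rule 3). [2 rule applications]
Renxan needs fewer.

Renxan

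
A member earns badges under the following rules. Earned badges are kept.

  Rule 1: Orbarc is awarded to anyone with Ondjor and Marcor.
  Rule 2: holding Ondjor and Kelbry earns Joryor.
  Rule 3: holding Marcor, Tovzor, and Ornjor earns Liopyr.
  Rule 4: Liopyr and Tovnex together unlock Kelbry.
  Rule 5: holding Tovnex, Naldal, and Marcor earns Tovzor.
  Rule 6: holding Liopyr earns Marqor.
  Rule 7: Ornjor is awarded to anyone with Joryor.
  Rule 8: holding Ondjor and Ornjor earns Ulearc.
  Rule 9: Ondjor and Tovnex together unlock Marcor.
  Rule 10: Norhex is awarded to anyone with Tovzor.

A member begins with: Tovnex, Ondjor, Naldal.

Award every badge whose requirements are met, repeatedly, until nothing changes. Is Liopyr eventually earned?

Liopyr would need Marcor, Tovzor, and Ornjor (Rule 3), but Ornjor is never earned.

No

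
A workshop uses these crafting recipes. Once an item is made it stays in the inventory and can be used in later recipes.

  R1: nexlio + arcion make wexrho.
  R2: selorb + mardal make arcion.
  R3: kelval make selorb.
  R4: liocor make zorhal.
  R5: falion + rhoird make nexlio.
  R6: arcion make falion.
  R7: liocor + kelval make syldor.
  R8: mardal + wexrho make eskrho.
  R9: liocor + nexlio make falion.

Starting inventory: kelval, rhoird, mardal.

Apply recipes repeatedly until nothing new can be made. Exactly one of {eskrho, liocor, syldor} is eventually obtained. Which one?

kelval → selorb (R3).
selorb + mardal → arcion (R2).
arcion → falion (R6).
Using R5, falion and rhoird make nexlio.
nexlio + arcion → wexrho (R1).
mardal + wexrho → eskrho (R8).
syldor would need liocor and kelval (R7), but liocor is never obtained. No rule produces liocor, and it is not given.

eskrho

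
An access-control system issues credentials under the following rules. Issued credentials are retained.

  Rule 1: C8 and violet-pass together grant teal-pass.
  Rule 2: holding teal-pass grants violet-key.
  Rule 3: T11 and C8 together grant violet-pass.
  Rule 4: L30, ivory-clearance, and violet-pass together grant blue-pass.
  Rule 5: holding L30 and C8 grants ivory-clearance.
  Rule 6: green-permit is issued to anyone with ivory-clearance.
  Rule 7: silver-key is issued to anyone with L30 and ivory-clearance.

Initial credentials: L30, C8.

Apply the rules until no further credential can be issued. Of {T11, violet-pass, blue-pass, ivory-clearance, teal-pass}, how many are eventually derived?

Holding L30 and C8 grants ivory-clearance (Rule 5).
No rule produces T11, and it is not given.
violet-pass would need T11 and C8 (Rule 3), but T11 is never granted.
blue-pass would need L30, ivory-clearance, and violet-pass (Rule 4), but violet-pass is never granted.
ivory-clearance: reached.
teal-pass would need C8 and violet-pass (Rule 1), but violet-pass is never granted.
Reached: ivory-clearance — 1 of the 5.

1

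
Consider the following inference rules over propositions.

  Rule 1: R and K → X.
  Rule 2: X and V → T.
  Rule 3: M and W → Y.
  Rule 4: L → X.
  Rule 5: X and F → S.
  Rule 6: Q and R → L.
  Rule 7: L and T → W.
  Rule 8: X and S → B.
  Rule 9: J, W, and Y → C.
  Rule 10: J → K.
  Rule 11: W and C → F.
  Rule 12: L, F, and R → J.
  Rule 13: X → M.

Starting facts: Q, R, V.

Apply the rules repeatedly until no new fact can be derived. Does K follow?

K would need J (Rule 10), but J is never established.

No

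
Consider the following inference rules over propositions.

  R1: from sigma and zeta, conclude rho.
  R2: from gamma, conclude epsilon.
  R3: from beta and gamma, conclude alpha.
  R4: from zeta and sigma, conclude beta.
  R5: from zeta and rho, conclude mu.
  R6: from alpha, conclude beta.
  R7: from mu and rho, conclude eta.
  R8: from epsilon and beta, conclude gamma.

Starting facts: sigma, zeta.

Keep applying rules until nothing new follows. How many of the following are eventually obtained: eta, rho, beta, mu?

zeta and sigma hold, so beta follows (R4).
From sigma and zeta, R1 gives rho.
From zeta and rho, R5 gives mu.
mu and rho hold, so eta follows (R7).
eta: reached.
rho: reached.
beta: reached.
mu: reached.
All 4 are reached.

4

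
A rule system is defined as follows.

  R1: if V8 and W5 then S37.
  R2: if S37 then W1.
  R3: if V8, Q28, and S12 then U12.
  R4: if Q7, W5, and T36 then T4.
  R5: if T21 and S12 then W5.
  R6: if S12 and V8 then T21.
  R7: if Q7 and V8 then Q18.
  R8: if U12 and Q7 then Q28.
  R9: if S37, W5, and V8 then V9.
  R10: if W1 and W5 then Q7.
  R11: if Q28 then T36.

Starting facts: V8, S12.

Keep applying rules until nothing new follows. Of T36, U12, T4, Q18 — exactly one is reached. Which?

Q18

S12 and V8 hold, so T21 follows (R6).
From T21 and S12, R5 gives W5.
V8 and W5 hold, so S37 follows (R1).
S37 holds, so W1 follows (R2).
From W1 and W5, R10 gives Q7.
From Q7 and V8, R7 gives Q18.
T36 would need Q28 (R11), but Q28 is never established. T4 would need Q7, W5, and T36 (R4), but T36 is never established. U12 would need V8, Q28, and S12 (R3), but Q28 is never established.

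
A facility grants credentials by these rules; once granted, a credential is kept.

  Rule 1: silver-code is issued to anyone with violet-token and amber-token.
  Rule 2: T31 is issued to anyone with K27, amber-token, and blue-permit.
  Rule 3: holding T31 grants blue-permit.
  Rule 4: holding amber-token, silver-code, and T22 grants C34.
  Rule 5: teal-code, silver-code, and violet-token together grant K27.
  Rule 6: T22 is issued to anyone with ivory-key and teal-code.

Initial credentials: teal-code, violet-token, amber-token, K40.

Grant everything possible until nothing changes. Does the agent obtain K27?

Holding violet-token and amber-token grants silver-code (Rule 1).
Holding teal-code, silver-code, and violet-token grants K27 (Rule 5).

Yes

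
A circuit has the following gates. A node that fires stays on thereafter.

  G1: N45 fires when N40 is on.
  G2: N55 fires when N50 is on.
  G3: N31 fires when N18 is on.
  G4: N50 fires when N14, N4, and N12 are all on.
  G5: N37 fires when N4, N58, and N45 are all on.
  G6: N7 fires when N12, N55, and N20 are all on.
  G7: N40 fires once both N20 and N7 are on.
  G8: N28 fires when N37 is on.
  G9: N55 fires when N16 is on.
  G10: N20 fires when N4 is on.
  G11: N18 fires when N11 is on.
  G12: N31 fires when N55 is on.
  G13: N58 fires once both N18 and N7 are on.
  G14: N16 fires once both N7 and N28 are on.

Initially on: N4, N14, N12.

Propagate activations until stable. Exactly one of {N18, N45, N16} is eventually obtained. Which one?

N4 is on, so N20 fires (G10).
G4: N14, N4, and N12 on → N50 on.
N50 is on, so N55 fires (G2).
G6: N12, N55, and N20 on → N7 on.
G7: N20 and N7 on → N40 on.
G1: N40 on → N45 on.
N18 would need N11 (G11), but N11 never turns on. N16 would need N7 and N28 (G14), but N28 never turns on.

N45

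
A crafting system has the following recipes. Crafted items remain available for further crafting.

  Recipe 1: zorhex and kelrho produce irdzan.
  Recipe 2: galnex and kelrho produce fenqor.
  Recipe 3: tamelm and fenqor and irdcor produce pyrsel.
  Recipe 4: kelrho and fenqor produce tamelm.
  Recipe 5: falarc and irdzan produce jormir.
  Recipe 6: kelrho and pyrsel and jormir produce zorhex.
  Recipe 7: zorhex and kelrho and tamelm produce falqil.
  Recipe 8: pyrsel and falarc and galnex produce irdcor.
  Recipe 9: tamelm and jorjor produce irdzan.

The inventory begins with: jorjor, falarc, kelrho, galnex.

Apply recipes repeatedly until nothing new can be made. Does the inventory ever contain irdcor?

No

irdcor would need pyrsel, falarc, and galnex (Recipe 8), but pyrsel is never obtained.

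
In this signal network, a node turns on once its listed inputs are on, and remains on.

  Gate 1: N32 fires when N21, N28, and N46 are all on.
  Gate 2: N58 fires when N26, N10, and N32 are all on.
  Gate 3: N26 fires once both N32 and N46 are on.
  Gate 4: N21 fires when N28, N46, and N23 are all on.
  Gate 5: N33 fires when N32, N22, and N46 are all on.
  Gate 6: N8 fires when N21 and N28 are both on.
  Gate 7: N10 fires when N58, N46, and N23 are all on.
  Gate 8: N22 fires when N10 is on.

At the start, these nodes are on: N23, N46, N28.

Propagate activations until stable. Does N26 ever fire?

Gate 4: N28, N46, and N23 on → N21 on.
N21, N28, and N46 are on, so N32 fires (Gate 1).
Gate 3: N32 and N46 on → N26 on.

Yes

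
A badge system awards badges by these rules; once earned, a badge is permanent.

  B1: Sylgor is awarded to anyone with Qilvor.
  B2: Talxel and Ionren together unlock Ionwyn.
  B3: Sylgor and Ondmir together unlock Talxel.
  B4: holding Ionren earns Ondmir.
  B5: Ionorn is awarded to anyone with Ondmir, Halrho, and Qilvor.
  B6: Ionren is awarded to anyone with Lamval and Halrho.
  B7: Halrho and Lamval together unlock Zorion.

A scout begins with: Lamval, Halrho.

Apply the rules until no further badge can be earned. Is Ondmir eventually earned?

Yes

With Lamval and Halrho, Ionren is earned (B6).
With Ionren, Ondmir is earned (B4).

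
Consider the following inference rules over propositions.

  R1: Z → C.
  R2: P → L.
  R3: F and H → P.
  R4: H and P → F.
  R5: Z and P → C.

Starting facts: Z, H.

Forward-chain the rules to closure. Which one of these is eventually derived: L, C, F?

C

From Z, R1 gives C.
L would need P (R2), but P is never established. F would need H and P (R4), but P is never established.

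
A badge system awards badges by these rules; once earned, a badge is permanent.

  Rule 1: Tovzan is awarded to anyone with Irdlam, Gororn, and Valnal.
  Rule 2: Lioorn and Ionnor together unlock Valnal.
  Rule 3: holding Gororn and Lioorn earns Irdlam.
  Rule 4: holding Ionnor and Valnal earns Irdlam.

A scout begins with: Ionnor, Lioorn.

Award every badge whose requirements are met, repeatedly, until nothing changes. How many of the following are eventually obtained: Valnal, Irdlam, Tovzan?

With Lioorn and Ionnor, Valnal is earned (Rule 2).
With Ionnor and Valnal, Irdlam is earned (Rule 4).
Valnal: reached.
Irdlam: reached.
Tovzan would need Irdlam, Gororn, and Valnal (Rule 1), but Gororn is never earned.
Reached: Valnal and Irdlam — 2 of the 3.

2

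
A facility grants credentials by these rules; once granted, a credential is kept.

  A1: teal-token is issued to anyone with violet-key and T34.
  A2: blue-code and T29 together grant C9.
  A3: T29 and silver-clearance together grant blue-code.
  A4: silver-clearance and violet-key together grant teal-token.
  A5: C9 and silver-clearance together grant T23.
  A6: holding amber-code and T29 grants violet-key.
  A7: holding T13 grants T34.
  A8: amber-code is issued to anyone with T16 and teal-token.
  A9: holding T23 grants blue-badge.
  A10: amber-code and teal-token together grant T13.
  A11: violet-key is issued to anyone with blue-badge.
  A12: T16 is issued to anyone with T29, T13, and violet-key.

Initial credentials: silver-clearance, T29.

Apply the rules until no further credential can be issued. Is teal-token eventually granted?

Yes

Holding T29 and silver-clearance grants blue-code (A3).
Holding blue-code and T29 grants C9 (A2).
Holding C9 and silver-clearance grants T23 (A5).
Holding T23 grants blue-badge (A9).
Holding blue-badge grants violet-key (A11).
Holding silver-clearance and violet-key grants teal-token (A4).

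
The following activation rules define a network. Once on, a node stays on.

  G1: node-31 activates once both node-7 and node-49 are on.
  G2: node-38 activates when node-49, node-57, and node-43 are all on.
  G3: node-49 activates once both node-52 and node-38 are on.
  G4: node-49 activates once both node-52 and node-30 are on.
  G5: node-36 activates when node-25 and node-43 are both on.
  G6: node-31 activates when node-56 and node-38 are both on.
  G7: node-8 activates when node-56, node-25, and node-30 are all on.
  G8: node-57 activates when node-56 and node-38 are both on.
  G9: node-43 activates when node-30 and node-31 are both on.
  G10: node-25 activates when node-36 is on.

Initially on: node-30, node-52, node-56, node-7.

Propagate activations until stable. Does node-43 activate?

G4: node-52 and node-30 on → node-49 on.
G1: node-7 and node-49 on → node-31 on.
node-30 and node-31 are on, so node-43 activates (G9).

Yes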